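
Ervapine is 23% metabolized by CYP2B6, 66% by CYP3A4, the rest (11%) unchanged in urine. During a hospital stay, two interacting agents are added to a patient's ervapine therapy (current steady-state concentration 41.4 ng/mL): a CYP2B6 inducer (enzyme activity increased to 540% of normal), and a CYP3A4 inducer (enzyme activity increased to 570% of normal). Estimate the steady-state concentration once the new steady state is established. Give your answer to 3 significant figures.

The CYP2B6 pathway (23% of clearance) rises to 5.4× activity: 0.23 × 5.4 = 1.242.
The CYP3A4 pathway (66% of clearance) rises to 5.7× activity: 0.66 × 5.7 = 3.762.
Non-CYP routes (11%) are unchanged.
New clearance relative to baseline: 1.242 + 3.762 + 0.11 = 5.114.
Dividing the baseline by the relative clearance: 41.4 / 5.114 = 8.10 ng/mL.

8.10 ng/mL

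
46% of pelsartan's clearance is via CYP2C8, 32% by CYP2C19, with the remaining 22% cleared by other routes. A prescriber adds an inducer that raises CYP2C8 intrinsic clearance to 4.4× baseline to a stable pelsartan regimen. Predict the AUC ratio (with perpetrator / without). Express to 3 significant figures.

The CYP2C8 pathway (46% of clearance) rises to 4.4× activity: 0.46 × 4.4 = 2.024.
CYP2C19 (32%) and the residual 22% are unaffected.
Relative clearance = 2.024 + 0.32 + 0.22 = 2.564.
Since AUC ∝ 1/CL, the ratio is 1 / 2.564 = 0.390.

0.390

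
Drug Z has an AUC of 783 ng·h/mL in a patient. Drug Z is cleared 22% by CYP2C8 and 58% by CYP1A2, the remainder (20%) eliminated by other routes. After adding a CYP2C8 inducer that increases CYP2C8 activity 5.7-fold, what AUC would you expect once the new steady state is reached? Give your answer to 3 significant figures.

The CYP2C8 pathway (22% of clearance) rises to 5.7× activity: 0.22 × 5.7 = 1.254.
CYP1A2 (58%) and the residual 20% are unaffected.
CL_new/CL_old = 1.254 + 0.58 + 0.2 = 2.034.
AUC ∝ 1/CL, so new value = 783 / 2.034 = 385 ng·h/mL.

385 ng·h/mL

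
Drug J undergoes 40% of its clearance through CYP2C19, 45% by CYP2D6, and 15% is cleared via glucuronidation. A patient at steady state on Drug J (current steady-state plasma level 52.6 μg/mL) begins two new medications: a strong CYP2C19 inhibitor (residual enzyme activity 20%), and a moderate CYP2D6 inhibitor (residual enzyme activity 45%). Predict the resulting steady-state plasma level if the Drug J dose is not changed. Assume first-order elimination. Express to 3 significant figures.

122 μg/mL

CYP2C19: 0.4 × 0.2 = 0.08
CYP2D6: 0.45 × 0.45 = 0.2025
Other: 0.15 (unchanged)
Relative clearance = 0.08 + 0.2025 + 0.15 = 0.4325.
New steady-state plasma level = 52.6 / 0.4325 = 122 μg/mL (concentration scales inversely with clearance).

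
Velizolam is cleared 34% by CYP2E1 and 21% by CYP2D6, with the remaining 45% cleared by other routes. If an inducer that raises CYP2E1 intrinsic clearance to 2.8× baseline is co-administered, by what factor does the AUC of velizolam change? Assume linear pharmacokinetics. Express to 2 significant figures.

CYP2E1: 0.34 × 2.8 = 0.952
CYP2D6: 0.21 (unchanged)
Other: 0.45 (unchanged)
CL_new/CL_old = 0.952 + 0.21 + 0.45 = 1.612.
AUC ratio = CL_old/CL_new = 1 / 1.612 = 0.62.

0.62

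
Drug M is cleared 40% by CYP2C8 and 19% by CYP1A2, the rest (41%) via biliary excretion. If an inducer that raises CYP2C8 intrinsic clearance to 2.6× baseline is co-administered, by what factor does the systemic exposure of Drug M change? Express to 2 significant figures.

The CYP2C8 pathway (40% of clearance) rises to 2.6× activity: 0.4 × 2.6 = 1.04.
CYP1A2 (19%) and the residual 41% are unaffected.
New clearance relative to baseline: 1.04 + 0.19 + 0.41 = 1.64.
Systemic exposure is inversely proportional to clearance, so the fold-change is 1 / 1.64 = 0.61.

0.61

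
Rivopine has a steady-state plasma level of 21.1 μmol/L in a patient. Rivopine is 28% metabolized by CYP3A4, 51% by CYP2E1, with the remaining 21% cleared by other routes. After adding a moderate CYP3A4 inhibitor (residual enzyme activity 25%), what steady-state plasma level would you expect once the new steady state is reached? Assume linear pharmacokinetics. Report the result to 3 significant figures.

26.7 μmol/L

The CYP3A4 pathway (28% of clearance) drops to 0.25× activity: 0.28 × 0.25 = 0.07.
CYP2E1 (51%) and the residual 21% are unaffected.
New clearance relative to baseline: 0.07 + 0.51 + 0.21 = 0.79.
Steady-state plasma level ∝ 1/CL, so new value = 21.1 / 0.79 = 26.7 μmol/L.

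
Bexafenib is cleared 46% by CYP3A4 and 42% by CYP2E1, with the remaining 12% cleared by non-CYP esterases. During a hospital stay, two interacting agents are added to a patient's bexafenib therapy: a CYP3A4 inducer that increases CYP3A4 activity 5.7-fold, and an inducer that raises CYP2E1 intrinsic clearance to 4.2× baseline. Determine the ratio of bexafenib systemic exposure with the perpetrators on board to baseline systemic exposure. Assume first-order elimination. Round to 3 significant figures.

0.222

The CYP3A4 pathway (46% of clearance) increases to 5.7× activity: 0.46 × 5.7 = 2.622.
The CYP2E1 pathway (42% of clearance) is boosted to 4.2× activity: 0.42 × 4.2 = 1.764.
Non-CYP routes (12%) are unchanged.
New clearance relative to baseline: 2.622 + 1.764 + 0.12 = 4.506.
Net systemic exposure ratio = 1 / 4.506 = 0.222.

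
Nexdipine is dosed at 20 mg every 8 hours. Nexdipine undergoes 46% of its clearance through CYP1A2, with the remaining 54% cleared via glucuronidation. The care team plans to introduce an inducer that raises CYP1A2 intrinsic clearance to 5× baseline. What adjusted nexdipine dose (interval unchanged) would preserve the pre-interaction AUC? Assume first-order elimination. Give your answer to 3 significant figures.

The CYP1A2 pathway (46% of clearance) rises to 5× activity: 0.46 × 5 = 2.3.
Non-CYP routes (54%) are unchanged.
CL_new/CL_old = 2.3 + 0.54 = 2.84.
Css,avg = (dose rate)/CL, so holding Css fixed requires dose ∝ CL: 20 × 2.84 = 56.8 mg.

56.8 mg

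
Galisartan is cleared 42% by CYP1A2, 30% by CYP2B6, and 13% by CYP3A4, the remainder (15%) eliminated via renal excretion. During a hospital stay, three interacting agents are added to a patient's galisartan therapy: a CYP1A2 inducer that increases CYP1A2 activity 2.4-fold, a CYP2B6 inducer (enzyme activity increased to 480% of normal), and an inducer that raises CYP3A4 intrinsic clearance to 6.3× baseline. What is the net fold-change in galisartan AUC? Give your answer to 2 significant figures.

0.29

CYP1A2: 0.42 × 2.4 = 1.008
CYP2B6: 0.3 × 4.8 = 1.44
CYP3A4: 0.13 × 6.3 = 0.819
Other: 0.15 (unchanged)
New clearance relative to baseline: 1.008 + 1.44 + 0.819 + 0.15 = 3.417.
AUC ∝ 1/CL: fold-change = 1 / 3.417 = 0.29.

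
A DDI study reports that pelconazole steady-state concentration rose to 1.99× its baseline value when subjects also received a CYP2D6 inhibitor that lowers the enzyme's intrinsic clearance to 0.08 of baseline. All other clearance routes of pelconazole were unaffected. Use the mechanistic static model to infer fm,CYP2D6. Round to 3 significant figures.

Write x for the fraction cleared via CYP2D6. The observed steady-state concentration change means clearance fell to 1/1.99 = 0.5025 of baseline.
Only the CYP2D6 route changed, so 0.5025 = x·0.08 + (1 − x), giving x = 0.541.

0.541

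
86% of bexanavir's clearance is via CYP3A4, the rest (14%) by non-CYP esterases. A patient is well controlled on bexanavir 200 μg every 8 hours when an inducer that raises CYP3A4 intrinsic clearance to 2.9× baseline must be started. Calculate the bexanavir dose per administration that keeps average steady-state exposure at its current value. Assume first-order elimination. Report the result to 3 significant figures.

The CYP3A4 pathway (86% of clearance) increases to 2.9× activity: 0.86 × 2.9 = 2.494.
The remaining 14% of clearance is unaffected.
New clearance relative to baseline: 2.494 + 0.14 = 2.634.
To maintain the same steady-state level, dose must scale with clearance: new dose = 200 × 2.634 = 527 μg.

527 μg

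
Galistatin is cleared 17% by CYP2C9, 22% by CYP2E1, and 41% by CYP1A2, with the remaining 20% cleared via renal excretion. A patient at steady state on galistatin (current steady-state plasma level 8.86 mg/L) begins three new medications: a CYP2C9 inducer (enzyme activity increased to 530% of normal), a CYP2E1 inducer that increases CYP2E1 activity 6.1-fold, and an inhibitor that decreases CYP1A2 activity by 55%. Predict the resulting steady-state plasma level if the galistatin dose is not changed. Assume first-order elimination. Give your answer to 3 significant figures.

The CYP2C9 pathway (17% of clearance) rises to 5.3× activity: 0.17 × 5.3 = 0.901.
The CYP2E1 pathway (22% of clearance) rises to 6.1× activity: 0.22 × 6.1 = 1.342.
The CYP1A2 pathway (41% of clearance) is reduced to 0.45× activity: 0.41 × 0.45 = 0.1845.
Non-CYP routes (20%) are unchanged.
CL_new/CL_old = 0.901 + 1.342 + 0.1845 + 0.2 = 2.6275.
Steady-state plasma level ∝ 1/CL: new value = 8.86 / 2.6275 = 3.37 mg/L.

3.37 mg/L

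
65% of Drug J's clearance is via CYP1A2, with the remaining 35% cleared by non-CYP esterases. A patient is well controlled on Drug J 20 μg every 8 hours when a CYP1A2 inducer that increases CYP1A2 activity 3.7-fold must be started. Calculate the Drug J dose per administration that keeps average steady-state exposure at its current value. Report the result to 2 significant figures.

55 μg

The CYP1A2 pathway (65% of clearance) increases to 3.7× activity: 0.65 × 3.7 = 2.405.
The remaining 35% of clearance is unaffected.
New clearance relative to baseline: 2.405 + 0.35 = 2.755.
To maintain the same steady-state level, dose must scale with clearance: new dose = 20 × 2.755 = 55 μg.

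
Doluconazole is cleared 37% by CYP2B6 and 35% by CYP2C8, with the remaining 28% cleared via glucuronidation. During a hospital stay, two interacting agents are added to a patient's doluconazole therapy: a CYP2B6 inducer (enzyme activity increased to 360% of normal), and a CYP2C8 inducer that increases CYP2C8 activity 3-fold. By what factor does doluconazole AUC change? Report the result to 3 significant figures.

The CYP2B6 pathway (37% of clearance) is boosted to 3.6× activity: 0.37 × 3.6 = 1.332.
The CYP2C8 pathway (35% of clearance) rises to 3× activity: 0.35 × 3 = 1.05.
The remaining 28% of clearance is unaffected.
CL_new/CL_old = 1.332 + 1.05 + 0.28 = 2.662.
AUC ∝ 1/CL: fold-change = 1 / 2.662 = 0.376.

0.376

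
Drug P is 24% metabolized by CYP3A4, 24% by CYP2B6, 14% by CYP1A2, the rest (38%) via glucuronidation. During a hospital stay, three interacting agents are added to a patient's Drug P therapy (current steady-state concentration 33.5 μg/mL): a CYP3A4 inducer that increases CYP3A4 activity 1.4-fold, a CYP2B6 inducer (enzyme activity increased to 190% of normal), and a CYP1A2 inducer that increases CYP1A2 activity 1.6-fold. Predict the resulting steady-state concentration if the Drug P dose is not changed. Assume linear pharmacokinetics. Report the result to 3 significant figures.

24.0 μg/mL

The CYP3A4 pathway (24% of clearance) is boosted to 1.4× activity: 0.24 × 1.4 = 0.336.
The CYP2B6 pathway (24% of clearance) is boosted to 1.9× activity: 0.24 × 1.9 = 0.456.
The CYP1A2 pathway (14% of clearance) rises to 1.6× activity: 0.14 × 1.6 = 0.224.
The remaining 38% of clearance is unaffected.
New clearance relative to baseline: 0.336 + 0.456 + 0.224 + 0.38 = 1.396.
New steady-state concentration = 33.5 / 1.396 = 24.0 μg/mL (concentration scales inversely with clearance).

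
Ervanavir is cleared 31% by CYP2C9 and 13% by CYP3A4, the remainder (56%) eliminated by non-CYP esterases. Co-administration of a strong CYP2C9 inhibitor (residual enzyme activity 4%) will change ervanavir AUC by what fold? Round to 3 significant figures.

CYP2C9: 0.31 × 0.04 = 0.0124
CYP3A4: 0.13 (unchanged)
Other: 0.56 (unchanged)
New clearance relative to baseline: 0.0124 + 0.13 + 0.56 = 0.7024.
AUC ratio = CL_old/CL_new = 1 / 0.7024 = 1.42.

1.42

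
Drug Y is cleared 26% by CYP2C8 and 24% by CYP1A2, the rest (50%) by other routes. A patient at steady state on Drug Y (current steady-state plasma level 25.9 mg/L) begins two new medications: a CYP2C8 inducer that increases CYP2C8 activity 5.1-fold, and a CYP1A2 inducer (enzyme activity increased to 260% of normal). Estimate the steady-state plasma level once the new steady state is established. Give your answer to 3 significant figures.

10.6 mg/L

CYP2C8: 0.26 × 5.1 = 1.326
CYP1A2: 0.24 × 2.6 = 0.624
Other: 0.5 (unchanged)
CL_new/CL_old = 1.326 + 0.624 + 0.5 = 2.45.
New steady-state plasma level = 25.9 / 2.45 = 10.6 mg/L (concentration scales inversely with clearance).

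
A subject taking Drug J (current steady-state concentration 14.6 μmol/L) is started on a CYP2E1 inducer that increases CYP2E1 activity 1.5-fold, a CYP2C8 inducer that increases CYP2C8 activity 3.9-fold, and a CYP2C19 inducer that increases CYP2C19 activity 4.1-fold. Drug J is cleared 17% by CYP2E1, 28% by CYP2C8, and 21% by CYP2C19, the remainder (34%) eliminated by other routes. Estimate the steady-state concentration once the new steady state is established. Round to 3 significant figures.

The CYP2E1 pathway (17% of clearance) rises to 1.5× activity: 0.17 × 1.5 = 0.255.
The CYP2C8 pathway (28% of clearance) increases to 3.9× activity: 0.28 × 3.9 = 1.092.
The CYP2C19 pathway (21% of clearance) increases to 4.1× activity: 0.21 × 4.1 = 0.861.
Non-CYP routes (34%) are unchanged.
Relative clearance = 0.255 + 1.092 + 0.861 + 0.34 = 2.548.
Steady-state concentration ∝ 1/CL: new value = 14.6 / 2.548 = 5.73 μmol/L.

5.73 μmol/L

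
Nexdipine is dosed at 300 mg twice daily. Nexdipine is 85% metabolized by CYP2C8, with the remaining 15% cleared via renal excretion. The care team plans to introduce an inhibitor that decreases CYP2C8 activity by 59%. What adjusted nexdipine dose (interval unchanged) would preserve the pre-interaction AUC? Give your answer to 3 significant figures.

150 mg

The CYP2C8 pathway (85% of clearance) falls to 0.41× activity: 0.85 × 0.41 = 0.3485.
The remaining 15% of clearance is unaffected.
Relative clearance = 0.3485 + 0.15 = 0.4985.
Exposure is unchanged when dose changes in proportion to clearance. New dose = 300 mg × 0.4985 = 150 mg.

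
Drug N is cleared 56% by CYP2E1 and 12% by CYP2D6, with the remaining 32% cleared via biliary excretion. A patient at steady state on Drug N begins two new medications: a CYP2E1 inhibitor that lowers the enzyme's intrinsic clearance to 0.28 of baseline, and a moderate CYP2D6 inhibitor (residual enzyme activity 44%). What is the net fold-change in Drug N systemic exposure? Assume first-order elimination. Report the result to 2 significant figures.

CYP2E1: 0.56 × 0.28 = 0.1568
CYP2D6: 0.12 × 0.44 = 0.0528
Other: 0.32 (unchanged)
Relative clearance = 0.1568 + 0.0528 + 0.32 = 0.5296.
Net systemic exposure ratio = 1 / 0.5296 = 1.9.

1.9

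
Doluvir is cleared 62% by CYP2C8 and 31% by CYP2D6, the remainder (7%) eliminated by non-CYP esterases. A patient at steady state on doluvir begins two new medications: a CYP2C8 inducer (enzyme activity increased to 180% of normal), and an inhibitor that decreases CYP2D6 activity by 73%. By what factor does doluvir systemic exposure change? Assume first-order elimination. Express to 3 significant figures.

0.788

The CYP2C8 pathway (62% of clearance) is boosted to 1.8× activity: 0.62 × 1.8 = 1.116.
The CYP2D6 pathway (31% of clearance) drops to 0.27× activity: 0.31 × 0.27 = 0.0837.
The remaining 7% of clearance is unaffected.
New clearance relative to baseline: 1.116 + 0.0837 + 0.07 = 1.2697.
Systemic exposure ∝ 1/CL: fold-change = 1 / 1.2697 = 0.788.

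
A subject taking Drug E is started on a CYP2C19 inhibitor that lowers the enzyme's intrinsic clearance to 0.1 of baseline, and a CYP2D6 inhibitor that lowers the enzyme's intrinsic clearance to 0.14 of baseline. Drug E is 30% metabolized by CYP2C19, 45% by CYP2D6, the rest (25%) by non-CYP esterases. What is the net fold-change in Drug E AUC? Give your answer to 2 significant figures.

The CYP2C19 pathway (30% of clearance) falls to 0.1× activity: 0.3 × 0.1 = 0.03.
The CYP2D6 pathway (45% of clearance) is reduced to 0.14× activity: 0.45 × 0.14 = 0.063.
Non-CYP routes (25%) are unchanged.
Relative clearance = 0.03 + 0.063 + 0.25 = 0.343.
AUC ∝ 1/CL: fold-change = 1 / 0.343 = 2.9.

2.9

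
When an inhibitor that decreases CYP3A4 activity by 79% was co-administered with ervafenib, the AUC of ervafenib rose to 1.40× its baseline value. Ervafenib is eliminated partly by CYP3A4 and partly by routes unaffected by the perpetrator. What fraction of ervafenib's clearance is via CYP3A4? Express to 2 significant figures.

CL'/CL = 1 / 1.40 = 0.7143
0.21·fm + (1 − fm) = 0.7143
fm = (0.7143 − 1) / (0.21 − 1) = 0.36

0.36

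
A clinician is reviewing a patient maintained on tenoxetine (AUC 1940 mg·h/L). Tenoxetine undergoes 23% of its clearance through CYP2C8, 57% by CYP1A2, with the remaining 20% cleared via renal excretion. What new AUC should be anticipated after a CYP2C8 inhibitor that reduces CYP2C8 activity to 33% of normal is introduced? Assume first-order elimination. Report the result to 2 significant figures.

2.3 × 10³ mg·h/L

The CYP2C8 pathway (23% of clearance) falls to 0.33× activity: 0.23 × 0.33 = 0.0759.
CYP1A2 (57%) and the residual 20% are unaffected.
Relative clearance = 0.0759 + 0.57 + 0.2 = 0.8459.
AUC ∝ 1/CL, so new value = 1940 / 0.8459 = 2.3 × 10³ mg·h/L.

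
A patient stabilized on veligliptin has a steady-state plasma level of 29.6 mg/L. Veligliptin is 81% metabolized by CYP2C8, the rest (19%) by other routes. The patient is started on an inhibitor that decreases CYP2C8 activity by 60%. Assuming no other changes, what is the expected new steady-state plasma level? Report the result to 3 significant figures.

57.6 mg/L

The CYP2C8 pathway (81% of clearance) is reduced to 0.4× activity: 0.81 × 0.4 = 0.324.
Non-CYP routes (19%) are unchanged.
New clearance relative to baseline: 0.324 + 0.19 = 0.514.
New steady-state plasma level = baseline ÷ relative clearance = 29.6 / 0.514 = 57.6 mg/L.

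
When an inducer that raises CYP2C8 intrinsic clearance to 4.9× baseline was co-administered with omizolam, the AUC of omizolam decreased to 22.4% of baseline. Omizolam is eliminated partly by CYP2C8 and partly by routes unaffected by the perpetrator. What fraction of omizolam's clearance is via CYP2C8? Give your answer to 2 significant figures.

0.89

CL'/CL = 1 / 0.224 = 4.464
4.9·fm + (1 − fm) = 4.464
fm = (4.464 − 1) / (4.9 − 1) = 0.89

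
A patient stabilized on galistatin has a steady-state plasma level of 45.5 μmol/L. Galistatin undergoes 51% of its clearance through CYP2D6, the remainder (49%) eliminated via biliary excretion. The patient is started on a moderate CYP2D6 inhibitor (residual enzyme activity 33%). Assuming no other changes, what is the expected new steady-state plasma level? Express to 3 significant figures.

69.1 μmol/L

The CYP2D6 pathway (51% of clearance) is reduced to 0.33× activity: 0.51 × 0.33 = 0.1683.
The remaining 49% of clearance is unaffected.
CL_new/CL_old = 0.1683 + 0.49 = 0.6583.
Steady-state plasma level ∝ 1/CL, so new value = 45.5 / 0.6583 = 69.1 μmol/L.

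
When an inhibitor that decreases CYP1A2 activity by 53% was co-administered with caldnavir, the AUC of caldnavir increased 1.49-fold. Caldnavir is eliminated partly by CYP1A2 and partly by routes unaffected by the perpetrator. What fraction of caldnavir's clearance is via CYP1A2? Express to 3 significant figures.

0.620

Write x for the fraction cleared via CYP1A2. The observed AUC change means clearance fell to 1/1.49 = 0.6711 of baseline.
Only the CYP1A2 route changed, so 0.6711 = x·0.47 + (1 − x), giving x = 0.620.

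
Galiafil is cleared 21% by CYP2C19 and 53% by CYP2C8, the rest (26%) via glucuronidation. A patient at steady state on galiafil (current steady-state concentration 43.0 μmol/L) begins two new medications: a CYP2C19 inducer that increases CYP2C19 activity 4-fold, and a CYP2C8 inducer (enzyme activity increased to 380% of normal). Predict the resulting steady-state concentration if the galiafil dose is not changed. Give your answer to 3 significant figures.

13.8 μmol/L

The CYP2C19 pathway (21% of clearance) increases to 4× activity: 0.21 × 4 = 0.84.
The CYP2C8 pathway (53% of clearance) rises to 3.8× activity: 0.53 × 3.8 = 2.014.
Non-CYP routes (26%) are unchanged.
Relative clearance = 0.84 + 2.014 + 0.26 = 3.114.
New steady-state concentration = 43.0 / 3.114 = 13.8 μmol/L (concentration scales inversely with clearance).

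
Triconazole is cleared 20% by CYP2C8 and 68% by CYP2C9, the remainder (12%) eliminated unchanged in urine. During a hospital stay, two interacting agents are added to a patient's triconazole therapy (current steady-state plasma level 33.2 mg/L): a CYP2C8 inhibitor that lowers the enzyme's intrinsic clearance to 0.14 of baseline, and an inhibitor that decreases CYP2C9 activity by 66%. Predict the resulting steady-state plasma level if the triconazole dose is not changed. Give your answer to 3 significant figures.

The CYP2C8 pathway (20% of clearance) falls to 0.14× activity: 0.2 × 0.14 = 0.028.
The CYP2C9 pathway (68% of clearance) drops to 0.34× activity: 0.68 × 0.34 = 0.2312.
The remaining 12% of clearance is unaffected.
Relative clearance = 0.028 + 0.2312 + 0.12 = 0.3792.
Steady-state plasma level ∝ 1/CL: new value = 33.2 / 0.3792 = 87.6 mg/L.

87.6 mg/L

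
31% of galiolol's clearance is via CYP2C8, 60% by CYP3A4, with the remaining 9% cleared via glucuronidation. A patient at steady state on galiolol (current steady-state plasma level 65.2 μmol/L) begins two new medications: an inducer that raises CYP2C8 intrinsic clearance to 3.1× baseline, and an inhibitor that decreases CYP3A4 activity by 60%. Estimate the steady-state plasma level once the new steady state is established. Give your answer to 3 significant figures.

50.5 μmol/L

CYP2C8: 0.31 × 3.1 = 0.961
CYP3A4: 0.6 × 0.4 = 0.24
Other: 0.09 (unchanged)
CL_new/CL_old = 0.961 + 0.24 + 0.09 = 1.291.
Dividing the baseline by the relative clearance: 65.2 / 1.291 = 50.5 μmol/L.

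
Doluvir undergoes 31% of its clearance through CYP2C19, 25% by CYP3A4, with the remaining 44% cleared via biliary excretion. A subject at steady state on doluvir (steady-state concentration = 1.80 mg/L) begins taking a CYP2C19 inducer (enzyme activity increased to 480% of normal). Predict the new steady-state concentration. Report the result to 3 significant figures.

0.826 mg/L

The CYP2C19 pathway (31% of clearance) increases to 4.8× activity: 0.31 × 4.8 = 1.488.
CYP3A4 (25%) and the residual 44% are unaffected.
Relative clearance = 1.488 + 0.25 + 0.44 = 2.178.
New steady-state concentration = baseline ÷ relative clearance = 1.80 / 2.178 = 0.826 mg/L.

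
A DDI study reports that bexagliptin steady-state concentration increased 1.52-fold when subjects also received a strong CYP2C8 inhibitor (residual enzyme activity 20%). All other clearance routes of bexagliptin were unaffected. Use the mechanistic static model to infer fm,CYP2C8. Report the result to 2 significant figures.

0.43

Let fm be the CYP2C8 fraction. New clearance relative to baseline = fm × 0.2 + (1 − fm).
Steady-state concentration ratio = 1 / (new CL fraction), so new CL fraction = 1 / 1.52 = 0.6579.
fm × 0.2 + 1 − fm = 0.6579  ⇒  fm × (0.2 − 1) = −0.3421  ⇒  fm = 0.43.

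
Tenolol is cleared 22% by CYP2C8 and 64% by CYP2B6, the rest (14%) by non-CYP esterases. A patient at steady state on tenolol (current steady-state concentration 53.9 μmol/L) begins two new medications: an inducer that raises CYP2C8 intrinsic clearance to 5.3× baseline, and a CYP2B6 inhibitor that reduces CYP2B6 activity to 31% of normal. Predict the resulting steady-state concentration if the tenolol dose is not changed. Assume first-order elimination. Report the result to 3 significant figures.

35.8 μmol/L

The CYP2C8 pathway (22% of clearance) is boosted to 5.3× activity: 0.22 × 5.3 = 1.166.
The CYP2B6 pathway (64% of clearance) is reduced to 0.31× activity: 0.64 × 0.31 = 0.1984.
Non-CYP routes (14%) are unchanged.
CL_new/CL_old = 1.166 + 0.1984 + 0.14 = 1.5044.
Steady-state concentration ∝ 1/CL: new value = 53.9 / 1.5044 = 35.8 μmol/L.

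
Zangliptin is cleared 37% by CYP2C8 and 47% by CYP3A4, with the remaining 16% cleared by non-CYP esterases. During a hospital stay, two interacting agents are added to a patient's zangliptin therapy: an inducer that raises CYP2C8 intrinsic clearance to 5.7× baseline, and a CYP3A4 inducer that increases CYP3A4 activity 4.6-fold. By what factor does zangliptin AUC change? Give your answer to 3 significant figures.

0.226

The CYP2C8 pathway (37% of clearance) increases to 5.7× activity: 0.37 × 5.7 = 2.109.
The CYP3A4 pathway (47% of clearance) increases to 4.6× activity: 0.47 × 4.6 = 2.162.
Non-CYP routes (16%) are unchanged.
CL_new/CL_old = 2.109 + 2.162 + 0.16 = 4.431.
Net AUC ratio = 1 / 4.431 = 0.226.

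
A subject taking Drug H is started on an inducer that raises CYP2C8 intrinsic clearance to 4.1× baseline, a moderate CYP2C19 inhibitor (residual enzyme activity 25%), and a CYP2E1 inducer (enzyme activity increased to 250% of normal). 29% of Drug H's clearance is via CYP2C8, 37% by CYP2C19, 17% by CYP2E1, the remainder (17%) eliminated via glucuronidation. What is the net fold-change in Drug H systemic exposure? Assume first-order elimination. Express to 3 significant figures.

The CYP2C8 pathway (29% of clearance) rises to 4.1× activity: 0.29 × 4.1 = 1.189.
The CYP2C19 pathway (37% of clearance) falls to 0.25× activity: 0.37 × 0.25 = 0.0925.
The CYP2E1 pathway (17% of clearance) rises to 2.5× activity: 0.17 × 2.5 = 0.425.
The remaining 17% of clearance is unaffected.
CL_new/CL_old = 1.189 + 0.0925 + 0.425 + 0.17 = 1.8765.
Because systemic exposure varies inversely with clearance, the combined effect is 1 / 1.8765 = 0.533.

0.533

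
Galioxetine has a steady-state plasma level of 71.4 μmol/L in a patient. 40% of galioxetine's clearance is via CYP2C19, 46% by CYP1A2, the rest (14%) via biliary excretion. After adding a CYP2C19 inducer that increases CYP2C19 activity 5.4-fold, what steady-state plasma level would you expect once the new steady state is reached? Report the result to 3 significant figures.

The CYP2C19 pathway (40% of clearance) increases to 5.4× activity: 0.4 × 5.4 = 2.16.
CYP1A2 (46%) and the residual 14% are unaffected.
New clearance relative to baseline: 2.16 + 0.46 + 0.14 = 2.76.
With dosing unchanged, steady-state plasma level scales as 1/CL: 71.4 / 2.76 = 25.9 μmol/L.

25.9 μmol/L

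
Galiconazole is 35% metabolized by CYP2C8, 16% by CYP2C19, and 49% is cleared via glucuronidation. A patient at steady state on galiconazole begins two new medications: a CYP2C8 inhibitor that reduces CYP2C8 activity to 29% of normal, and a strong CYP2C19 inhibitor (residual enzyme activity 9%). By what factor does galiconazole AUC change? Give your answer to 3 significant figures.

1.65

The CYP2C8 pathway (35% of clearance) drops to 0.29× activity: 0.35 × 0.29 = 0.1015.
The CYP2C19 pathway (16% of clearance) is reduced to 0.09× activity: 0.16 × 0.09 = 0.0144.
Non-CYP routes (49%) are unchanged.
CL_new/CL_old = 0.1015 + 0.0144 + 0.49 = 0.6059.
Net AUC ratio = 1 / 0.6059 = 1.65.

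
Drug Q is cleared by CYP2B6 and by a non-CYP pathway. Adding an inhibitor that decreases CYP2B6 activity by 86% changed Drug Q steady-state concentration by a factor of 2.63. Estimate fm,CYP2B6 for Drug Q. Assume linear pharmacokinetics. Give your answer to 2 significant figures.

Write x for the fraction cleared via CYP2B6. The observed steady-state concentration change means clearance fell to 1/2.63 = 0.3802 of baseline.
Only the CYP2B6 route changed, so 0.3802 = x·0.14 + (1 − x), giving x = 0.72.

0.72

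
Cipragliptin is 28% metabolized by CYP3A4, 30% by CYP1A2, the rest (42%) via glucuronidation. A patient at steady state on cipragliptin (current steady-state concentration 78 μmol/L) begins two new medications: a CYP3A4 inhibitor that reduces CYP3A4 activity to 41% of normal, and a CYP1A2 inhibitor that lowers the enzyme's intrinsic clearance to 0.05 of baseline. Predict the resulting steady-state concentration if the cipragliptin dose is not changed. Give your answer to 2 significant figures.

1.4 × 10² μmol/L

CYP3A4: 0.28 × 0.41 = 0.1148
CYP1A2: 0.3 × 0.05 = 0.015
Other: 0.42 (unchanged)
CL_new/CL_old = 0.1148 + 0.015 + 0.42 = 0.5498.
Dividing the baseline by the relative clearance: 78 / 0.5498 = 1.4 × 10² μmol/L.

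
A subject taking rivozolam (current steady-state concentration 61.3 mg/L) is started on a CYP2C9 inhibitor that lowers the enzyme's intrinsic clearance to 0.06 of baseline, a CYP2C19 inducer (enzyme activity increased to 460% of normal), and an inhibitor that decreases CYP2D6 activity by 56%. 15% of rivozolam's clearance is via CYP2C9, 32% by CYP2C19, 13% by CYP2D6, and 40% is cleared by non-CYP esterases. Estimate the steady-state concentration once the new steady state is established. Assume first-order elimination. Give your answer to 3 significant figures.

The CYP2C9 pathway (15% of clearance) is reduced to 0.06× activity: 0.15 × 0.06 = 0.009.
The CYP2C19 pathway (32% of clearance) rises to 4.6× activity: 0.32 × 4.6 = 1.472.
The CYP2D6 pathway (13% of clearance) is reduced to 0.44× activity: 0.13 × 0.44 = 0.0572.
The remaining 40% of clearance is unaffected.
CL_new/CL_old = 0.009 + 1.472 + 0.0572 + 0.4 = 1.9382.
Dividing the baseline by the relative clearance: 61.3 / 1.9382 = 31.6 mg/L.

31.6 mg/L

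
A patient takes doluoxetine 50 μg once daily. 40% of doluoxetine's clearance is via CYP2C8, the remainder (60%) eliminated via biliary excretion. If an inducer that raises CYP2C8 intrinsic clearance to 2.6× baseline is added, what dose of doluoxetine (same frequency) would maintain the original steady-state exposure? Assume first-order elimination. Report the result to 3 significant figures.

82.0 μg

The CYP2C8 pathway (40% of clearance) is boosted to 2.6× activity: 0.4 × 2.6 = 1.04.
Non-CYP routes (60%) are unchanged.
Relative clearance = 1.04 + 0.6 = 1.64.
To maintain the same steady-state level, dose must scale with clearance: new dose = 50 × 1.64 = 82.0 μg.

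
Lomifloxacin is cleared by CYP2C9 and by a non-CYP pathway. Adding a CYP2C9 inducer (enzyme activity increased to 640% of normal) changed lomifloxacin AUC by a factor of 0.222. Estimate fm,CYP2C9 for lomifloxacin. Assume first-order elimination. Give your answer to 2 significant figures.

Let fm be the CYP2C9 fraction. New clearance relative to baseline = fm × 6.4 + (1 − fm).
AUC ratio = 1 / (new CL fraction), so new CL fraction = 1 / 0.222 = 4.505.
fm × 6.4 + 1 − fm = 4.505  ⇒  fm × (6.4 − 1) = 3.505  ⇒  fm = 0.65.

0.65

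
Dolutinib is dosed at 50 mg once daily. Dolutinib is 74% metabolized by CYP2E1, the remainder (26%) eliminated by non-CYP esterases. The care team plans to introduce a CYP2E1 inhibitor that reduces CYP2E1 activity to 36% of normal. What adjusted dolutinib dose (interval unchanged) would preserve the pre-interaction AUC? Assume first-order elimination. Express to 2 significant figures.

The CYP2E1 pathway (74% of clearance) falls to 0.36× activity: 0.74 × 0.36 = 0.2664.
Non-CYP routes (26%) are unchanged.
CL_new/CL_old = 0.2664 + 0.26 = 0.5264.
To maintain the same steady-state level, dose must scale with clearance: new dose = 50 × 0.5264 = 26 mg.

26 mg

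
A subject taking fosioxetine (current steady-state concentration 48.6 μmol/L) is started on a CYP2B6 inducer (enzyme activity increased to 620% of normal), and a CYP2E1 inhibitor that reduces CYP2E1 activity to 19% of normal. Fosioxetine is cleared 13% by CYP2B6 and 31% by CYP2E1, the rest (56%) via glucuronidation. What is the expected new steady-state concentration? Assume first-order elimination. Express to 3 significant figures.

34.1 μmol/L

The CYP2B6 pathway (13% of clearance) is boosted to 6.2× activity: 0.13 × 6.2 = 0.806.
The CYP2E1 pathway (31% of clearance) drops to 0.19× activity: 0.31 × 0.19 = 0.0589.
The remaining 56% of clearance is unaffected.
New clearance relative to baseline: 0.806 + 0.0589 + 0.56 = 1.4249.
Steady-state concentration ∝ 1/CL: new value = 48.6 / 1.4249 = 34.1 μmol/L.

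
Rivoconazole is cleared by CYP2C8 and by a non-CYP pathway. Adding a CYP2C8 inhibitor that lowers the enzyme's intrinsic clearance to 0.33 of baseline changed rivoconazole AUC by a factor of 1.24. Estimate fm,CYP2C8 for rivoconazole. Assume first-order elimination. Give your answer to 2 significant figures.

Call the CYP2C8 fraction fm. After the interaction, CL_new/CL_old = fm × 0.33 + (1 − fm).
AUC ratio = 1 / (new CL fraction), so new CL fraction = 1 / 1.24 = 0.8065.
fm × 0.33 + 1 − fm = 0.8065  ⇒  fm × (0.33 − 1) = −0.1935  ⇒  fm = 0.29.

0.29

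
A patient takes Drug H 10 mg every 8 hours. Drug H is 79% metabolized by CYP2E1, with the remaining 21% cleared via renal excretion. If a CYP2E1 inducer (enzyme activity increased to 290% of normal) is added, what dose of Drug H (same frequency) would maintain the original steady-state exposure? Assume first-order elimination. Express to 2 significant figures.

25 mg

The CYP2E1 pathway (79% of clearance) is boosted to 2.9× activity: 0.79 × 2.9 = 2.291.
Non-CYP routes (21%) are unchanged.
New clearance relative to baseline: 2.291 + 0.21 = 2.501.
Css,avg = (dose rate)/CL, so holding Css fixed requires dose ∝ CL: 10 × 2.501 = 25 mg.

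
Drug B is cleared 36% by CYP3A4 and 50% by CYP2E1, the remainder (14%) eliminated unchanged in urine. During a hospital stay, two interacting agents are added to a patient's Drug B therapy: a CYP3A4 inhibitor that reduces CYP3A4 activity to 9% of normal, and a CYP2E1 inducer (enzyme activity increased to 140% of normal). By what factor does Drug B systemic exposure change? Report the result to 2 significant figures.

1.1

CYP3A4: 0.36 × 0.09 = 0.0324
CYP2E1: 0.5 × 1.4 = 0.7
Other: 0.14 (unchanged)
CL_new/CL_old = 0.0324 + 0.7 + 0.14 = 0.8724.
Systemic exposure ∝ 1/CL: fold-change = 1 / 0.8724 = 1.1.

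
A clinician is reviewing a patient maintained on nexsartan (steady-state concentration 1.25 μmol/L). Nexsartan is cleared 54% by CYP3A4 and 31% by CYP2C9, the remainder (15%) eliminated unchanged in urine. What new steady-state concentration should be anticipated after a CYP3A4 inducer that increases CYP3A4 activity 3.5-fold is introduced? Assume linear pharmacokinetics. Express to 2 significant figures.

The CYP3A4 pathway (54% of clearance) increases to 3.5× activity: 0.54 × 3.5 = 1.89.
CYP2C9 (31%) and the residual 15% are unaffected.
Relative clearance = 1.89 + 0.31 + 0.15 = 2.35.
Steady-state concentration ∝ 1/CL, so new value = 1.25 / 2.35 = 0.53 μmol/L.

0.53 μmol/L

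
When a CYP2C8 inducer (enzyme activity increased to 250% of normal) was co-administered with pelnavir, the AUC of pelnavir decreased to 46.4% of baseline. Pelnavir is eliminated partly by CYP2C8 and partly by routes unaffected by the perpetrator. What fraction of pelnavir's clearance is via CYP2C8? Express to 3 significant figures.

Let fm be the CYP2C8 fraction. New clearance relative to baseline = fm × 2.5 + (1 − fm).
AUC ratio = 1 / (new CL fraction), so new CL fraction = 1 / 0.464 = 2.155.
fm × 2.5 + 1 − fm = 2.155  ⇒  fm × (2.5 − 1) = 1.155  ⇒  fm = 0.770.

0.770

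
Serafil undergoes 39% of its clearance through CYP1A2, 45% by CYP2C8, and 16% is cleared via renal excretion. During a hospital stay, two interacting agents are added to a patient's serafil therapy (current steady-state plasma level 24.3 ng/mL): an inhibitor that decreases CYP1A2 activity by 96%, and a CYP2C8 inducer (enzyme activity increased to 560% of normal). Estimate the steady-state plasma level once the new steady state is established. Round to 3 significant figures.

The CYP1A2 pathway (39% of clearance) is reduced to 0.04× activity: 0.39 × 0.04 = 0.0156.
The CYP2C8 pathway (45% of clearance) rises to 5.6× activity: 0.45 × 5.6 = 2.52.
The remaining 16% of clearance is unaffected.
Relative clearance = 0.0156 + 2.52 + 0.16 = 2.6956.
Dividing the baseline by the relative clearance: 24.3 / 2.6956 = 9.01 ng/mL.

9.01 ng/mL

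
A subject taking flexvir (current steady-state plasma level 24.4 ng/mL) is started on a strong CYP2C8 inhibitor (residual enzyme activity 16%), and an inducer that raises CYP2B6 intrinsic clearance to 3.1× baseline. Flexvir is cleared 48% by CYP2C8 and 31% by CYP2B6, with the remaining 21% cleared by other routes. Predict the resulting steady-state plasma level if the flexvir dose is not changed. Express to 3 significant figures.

CYP2C8: 0.48 × 0.16 = 0.0768
CYP2B6: 0.31 × 3.1 = 0.961
Other: 0.21 (unchanged)
New clearance relative to baseline: 0.0768 + 0.961 + 0.21 = 1.2478.
New steady-state plasma level = 24.4 / 1.2478 = 19.6 ng/mL (concentration scales inversely with clearance).

19.6 ng/mL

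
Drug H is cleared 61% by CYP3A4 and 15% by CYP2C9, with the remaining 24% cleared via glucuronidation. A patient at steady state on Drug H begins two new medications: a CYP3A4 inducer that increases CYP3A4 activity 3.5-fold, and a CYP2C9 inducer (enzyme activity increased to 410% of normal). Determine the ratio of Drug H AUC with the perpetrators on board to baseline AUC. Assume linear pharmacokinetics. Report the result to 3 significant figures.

The CYP3A4 pathway (61% of clearance) increases to 3.5× activity: 0.61 × 3.5 = 2.135.
The CYP2C9 pathway (15% of clearance) is boosted to 4.1× activity: 0.15 × 4.1 = 0.615.
Non-CYP routes (24%) are unchanged.
CL_new/CL_old = 2.135 + 0.615 + 0.24 = 2.99.
AUC ∝ 1/CL: fold-change = 1 / 2.99 = 0.334.

0.334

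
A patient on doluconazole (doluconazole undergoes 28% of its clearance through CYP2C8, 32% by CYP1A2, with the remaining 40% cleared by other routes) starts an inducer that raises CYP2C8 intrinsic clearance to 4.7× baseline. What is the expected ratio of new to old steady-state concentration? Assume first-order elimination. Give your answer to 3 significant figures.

0.491

The CYP2C8 pathway (28% of clearance) increases to 4.7× activity: 0.28 × 4.7 = 1.316.
CYP1A2 (32%) and the residual 40% are unaffected.
Relative clearance = 1.316 + 0.32 + 0.4 = 2.036.
Steady-state concentration is inversely proportional to clearance, so the fold-change is 1 / 2.036 = 0.491.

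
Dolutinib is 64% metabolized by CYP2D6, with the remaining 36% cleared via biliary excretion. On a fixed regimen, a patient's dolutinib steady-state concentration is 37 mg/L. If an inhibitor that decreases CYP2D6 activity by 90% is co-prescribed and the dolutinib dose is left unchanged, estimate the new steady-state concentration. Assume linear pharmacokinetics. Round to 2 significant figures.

The CYP2D6 pathway (64% of clearance) is reduced to 0.1× activity: 0.64 × 0.1 = 0.064.
The remaining 36% of clearance is unaffected.
New clearance relative to baseline: 0.064 + 0.36 = 0.424.
With dosing unchanged, steady-state concentration scales as 1/CL: 37 / 0.424 = 87 mg/L.

87 mg/L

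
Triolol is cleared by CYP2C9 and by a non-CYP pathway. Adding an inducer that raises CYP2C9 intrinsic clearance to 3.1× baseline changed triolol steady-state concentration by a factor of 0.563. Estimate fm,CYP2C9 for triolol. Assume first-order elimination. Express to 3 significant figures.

0.370

Let fm be the CYP2C9 fraction. New clearance relative to baseline = fm × 3.1 + (1 − fm).
Steady-state concentration ratio = 1 / (new CL fraction), so new CL fraction = 1 / 0.563 = 1.776.
fm × 3.1 + 1 − fm = 1.776  ⇒  fm × (3.1 − 1) = 0.7762  ⇒  fm = 0.370.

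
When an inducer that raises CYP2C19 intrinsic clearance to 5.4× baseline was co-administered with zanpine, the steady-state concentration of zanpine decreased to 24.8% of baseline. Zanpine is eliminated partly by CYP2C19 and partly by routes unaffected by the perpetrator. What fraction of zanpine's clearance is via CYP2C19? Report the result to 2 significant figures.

CL'/CL = 1 / 0.248 = 4.032
5.4·fm + (1 − fm) = 4.032
fm = (4.032 − 1) / (5.4 − 1) = 0.69

0.69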